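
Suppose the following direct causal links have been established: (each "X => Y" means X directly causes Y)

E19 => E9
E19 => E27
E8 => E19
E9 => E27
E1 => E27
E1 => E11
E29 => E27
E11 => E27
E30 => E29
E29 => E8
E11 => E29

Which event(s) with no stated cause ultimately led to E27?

Tracing upstream from E27: E27 ← E1.
A separate upstream branch: E27 ← E29 ← E30.
Each of those chain origins has no stated cause.

E1, E30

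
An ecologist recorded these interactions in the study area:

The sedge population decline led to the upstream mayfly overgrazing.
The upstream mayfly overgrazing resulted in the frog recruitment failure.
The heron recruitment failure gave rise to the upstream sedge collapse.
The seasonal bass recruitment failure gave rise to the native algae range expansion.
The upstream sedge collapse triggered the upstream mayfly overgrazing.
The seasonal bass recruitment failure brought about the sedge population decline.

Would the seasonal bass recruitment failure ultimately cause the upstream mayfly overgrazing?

Yes

There is a causal chain: the seasonal bass recruitment failure → the sedge population decline → the upstream mayfly overgrazing.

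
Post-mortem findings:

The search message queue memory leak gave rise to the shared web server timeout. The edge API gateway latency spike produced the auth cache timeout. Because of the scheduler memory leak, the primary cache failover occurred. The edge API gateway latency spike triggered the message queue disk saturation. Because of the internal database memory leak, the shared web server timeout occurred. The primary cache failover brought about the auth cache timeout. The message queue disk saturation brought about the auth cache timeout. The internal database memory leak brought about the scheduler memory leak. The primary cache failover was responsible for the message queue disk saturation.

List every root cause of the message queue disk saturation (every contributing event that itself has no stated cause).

the edge API gateway latency spike, the internal database memory leak

Tracing upstream from the message queue disk saturation: the message queue disk saturation ← the edge API gateway latency spike.
A separate upstream branch: the message queue disk saturation ← the primary cache failover ← the scheduler memory leak ← the internal database memory leak.
Each of those chain origins has no stated cause.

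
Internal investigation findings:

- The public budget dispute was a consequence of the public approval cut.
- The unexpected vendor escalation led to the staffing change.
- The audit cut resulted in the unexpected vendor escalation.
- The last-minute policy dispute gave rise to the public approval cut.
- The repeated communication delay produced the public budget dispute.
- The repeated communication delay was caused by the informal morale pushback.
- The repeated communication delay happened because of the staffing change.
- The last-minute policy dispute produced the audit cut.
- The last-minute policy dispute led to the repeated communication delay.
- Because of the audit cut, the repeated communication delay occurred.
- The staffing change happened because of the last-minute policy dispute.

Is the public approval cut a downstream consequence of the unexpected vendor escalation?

No

The unexpected vendor escalation leads to the staffing change, the repeated communication delay, the public budget dispute; the public approval cut is not among them.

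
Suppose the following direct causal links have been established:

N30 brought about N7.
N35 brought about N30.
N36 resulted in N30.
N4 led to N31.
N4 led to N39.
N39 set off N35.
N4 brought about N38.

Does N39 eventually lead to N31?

No

N39 leads to N35, N30, N7; N31 is not among them.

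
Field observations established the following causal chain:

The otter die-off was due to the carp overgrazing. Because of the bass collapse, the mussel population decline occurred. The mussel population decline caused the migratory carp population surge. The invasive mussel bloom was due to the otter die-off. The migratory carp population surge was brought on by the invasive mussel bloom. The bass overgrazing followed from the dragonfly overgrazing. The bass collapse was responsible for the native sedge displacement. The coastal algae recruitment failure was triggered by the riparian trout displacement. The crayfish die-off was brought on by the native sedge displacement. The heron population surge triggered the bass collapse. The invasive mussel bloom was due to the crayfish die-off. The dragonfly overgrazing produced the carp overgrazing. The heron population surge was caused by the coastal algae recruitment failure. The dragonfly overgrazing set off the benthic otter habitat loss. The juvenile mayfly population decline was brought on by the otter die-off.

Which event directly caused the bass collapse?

Upstream contributors include the riparian trout displacement, the coastal algae recruitment failure, but only the heron population surge feeds directly into the bass collapse.

the heron population surge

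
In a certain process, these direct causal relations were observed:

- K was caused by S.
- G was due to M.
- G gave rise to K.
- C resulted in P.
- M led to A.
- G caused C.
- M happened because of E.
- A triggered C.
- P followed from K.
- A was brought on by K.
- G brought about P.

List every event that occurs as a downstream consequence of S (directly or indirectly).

A, C, K, P

Direct effects: K.
2 steps out: A, P.
3 steps out: C.
Not reachable from it: E, M, G.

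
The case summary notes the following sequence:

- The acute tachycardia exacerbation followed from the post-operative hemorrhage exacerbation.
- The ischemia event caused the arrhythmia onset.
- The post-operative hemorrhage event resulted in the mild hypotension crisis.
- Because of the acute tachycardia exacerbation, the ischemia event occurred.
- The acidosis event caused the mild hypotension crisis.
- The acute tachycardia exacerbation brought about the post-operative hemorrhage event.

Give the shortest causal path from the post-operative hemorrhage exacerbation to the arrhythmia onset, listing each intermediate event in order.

the post-operative hemorrhage exacerbation → the acute tachycardia exacerbation
the acute tachycardia exacerbation → the ischemia event
the ischemia event → the arrhythmia onset
Length: 3 steps.

the post-operative hemorrhage exacerbation → the acute tachycardia exacerbation → the ischemia event → the arrhythmia onset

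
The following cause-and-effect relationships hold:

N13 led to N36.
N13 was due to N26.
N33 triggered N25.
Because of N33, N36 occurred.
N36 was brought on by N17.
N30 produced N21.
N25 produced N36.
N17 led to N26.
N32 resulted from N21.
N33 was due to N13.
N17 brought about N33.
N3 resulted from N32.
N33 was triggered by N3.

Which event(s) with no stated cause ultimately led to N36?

Tracing upstream from N36: N36 ← N33 ← N3 ← N32 ← N21 ← N30.
A separate upstream branch: N36 ← N17.
Each of those chain origins has no stated cause.

N17, N30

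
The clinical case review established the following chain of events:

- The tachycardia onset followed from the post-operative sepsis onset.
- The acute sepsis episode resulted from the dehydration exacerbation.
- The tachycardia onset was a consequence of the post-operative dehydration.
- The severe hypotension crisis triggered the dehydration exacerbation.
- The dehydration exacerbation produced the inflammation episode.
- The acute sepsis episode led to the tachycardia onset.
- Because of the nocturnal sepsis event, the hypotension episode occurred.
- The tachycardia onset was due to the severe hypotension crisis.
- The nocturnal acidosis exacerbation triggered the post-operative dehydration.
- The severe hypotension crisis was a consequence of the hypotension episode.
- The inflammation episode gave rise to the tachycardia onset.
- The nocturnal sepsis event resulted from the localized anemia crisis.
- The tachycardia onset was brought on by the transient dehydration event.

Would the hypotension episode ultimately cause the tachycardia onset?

Yes

There is a causal chain: the hypotension episode → the severe hypotension crisis → the tachycardia onset.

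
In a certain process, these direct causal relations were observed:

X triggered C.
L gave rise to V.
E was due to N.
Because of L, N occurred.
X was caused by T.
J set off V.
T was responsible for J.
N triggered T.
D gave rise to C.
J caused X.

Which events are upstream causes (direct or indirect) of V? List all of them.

J, L, N, T

Immediate causes of V: L, J.
Further upstream: N, T.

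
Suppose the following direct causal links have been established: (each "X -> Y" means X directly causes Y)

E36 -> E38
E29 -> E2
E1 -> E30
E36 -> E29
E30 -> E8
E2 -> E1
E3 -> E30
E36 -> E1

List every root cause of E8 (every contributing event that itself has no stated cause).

Tracing upstream from E8: E8 ← E30 ← E1 ← E36.
A separate upstream branch: E8 ← E30 ← E3.
Each of those chain origins has no stated cause.

E3, E36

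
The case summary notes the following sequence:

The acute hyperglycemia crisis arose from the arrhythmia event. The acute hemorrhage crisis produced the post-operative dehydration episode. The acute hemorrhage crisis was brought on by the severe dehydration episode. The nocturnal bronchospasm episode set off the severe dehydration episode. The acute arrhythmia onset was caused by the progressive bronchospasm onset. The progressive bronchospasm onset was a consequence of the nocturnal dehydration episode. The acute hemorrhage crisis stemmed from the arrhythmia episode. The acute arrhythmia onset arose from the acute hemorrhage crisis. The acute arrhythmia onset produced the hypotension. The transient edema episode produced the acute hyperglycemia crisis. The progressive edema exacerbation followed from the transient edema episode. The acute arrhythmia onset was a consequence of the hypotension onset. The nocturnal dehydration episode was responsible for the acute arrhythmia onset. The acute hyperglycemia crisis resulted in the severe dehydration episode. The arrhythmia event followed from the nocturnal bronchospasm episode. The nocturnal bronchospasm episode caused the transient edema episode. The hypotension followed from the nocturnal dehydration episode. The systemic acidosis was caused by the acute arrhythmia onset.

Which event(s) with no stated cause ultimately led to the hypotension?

the arrhythmia episode, the hypotension onset, the nocturnal bronchospasm episode, the nocturnal dehydration episode

Tracing upstream from the hypotension: the hypotension ← the acute arrhythmia onset ← the acute hemorrhage crisis ← the severe dehydration episode ← the nocturnal bronchospasm episode.
A separate upstream branch: the hypotension ← the nocturnal dehydration episode.
A separate upstream branch: the hypotension ← the acute arrhythmia onset ← the acute hemorrhage crisis ← the arrhythmia episode.
A separate upstream branch: the hypotension ← the acute arrhythmia onset ← the hypotension onset.
Each of those chain origins has no stated cause.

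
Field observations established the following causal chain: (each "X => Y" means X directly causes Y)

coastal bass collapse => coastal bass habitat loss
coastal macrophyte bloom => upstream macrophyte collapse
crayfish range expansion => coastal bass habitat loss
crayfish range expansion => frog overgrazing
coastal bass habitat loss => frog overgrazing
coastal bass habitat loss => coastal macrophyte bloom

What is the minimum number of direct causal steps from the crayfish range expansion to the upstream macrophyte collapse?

Shortest chain: the crayfish range expansion → the coastal bass habitat loss → the coastal macrophyte bloom → the upstream macrophyte collapse.

3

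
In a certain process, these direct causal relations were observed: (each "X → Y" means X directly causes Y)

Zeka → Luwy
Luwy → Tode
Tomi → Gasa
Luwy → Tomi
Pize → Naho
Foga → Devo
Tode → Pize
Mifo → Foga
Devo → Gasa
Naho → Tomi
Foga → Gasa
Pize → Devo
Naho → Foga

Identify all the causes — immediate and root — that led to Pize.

Immediate cause of Pize: Tode.
Further upstream: Zeka, Luwy.

Luwy, Tode, Zeka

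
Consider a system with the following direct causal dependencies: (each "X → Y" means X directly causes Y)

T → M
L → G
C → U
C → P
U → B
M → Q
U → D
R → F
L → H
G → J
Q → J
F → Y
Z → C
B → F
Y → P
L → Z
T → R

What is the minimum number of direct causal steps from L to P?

Shortest chain: L → Z → C → P.

3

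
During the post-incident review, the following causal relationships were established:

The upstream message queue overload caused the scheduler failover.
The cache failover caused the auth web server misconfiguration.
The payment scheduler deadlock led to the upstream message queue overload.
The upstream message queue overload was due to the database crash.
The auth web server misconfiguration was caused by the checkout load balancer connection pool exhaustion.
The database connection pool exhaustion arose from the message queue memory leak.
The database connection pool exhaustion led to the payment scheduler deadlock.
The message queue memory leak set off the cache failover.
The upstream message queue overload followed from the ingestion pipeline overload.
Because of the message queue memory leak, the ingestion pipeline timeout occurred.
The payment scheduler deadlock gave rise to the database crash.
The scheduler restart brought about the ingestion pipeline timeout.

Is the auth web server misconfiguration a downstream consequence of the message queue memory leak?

There is a causal chain: the message queue memory leak → the cache failover → the auth web server misconfiguration.

Yes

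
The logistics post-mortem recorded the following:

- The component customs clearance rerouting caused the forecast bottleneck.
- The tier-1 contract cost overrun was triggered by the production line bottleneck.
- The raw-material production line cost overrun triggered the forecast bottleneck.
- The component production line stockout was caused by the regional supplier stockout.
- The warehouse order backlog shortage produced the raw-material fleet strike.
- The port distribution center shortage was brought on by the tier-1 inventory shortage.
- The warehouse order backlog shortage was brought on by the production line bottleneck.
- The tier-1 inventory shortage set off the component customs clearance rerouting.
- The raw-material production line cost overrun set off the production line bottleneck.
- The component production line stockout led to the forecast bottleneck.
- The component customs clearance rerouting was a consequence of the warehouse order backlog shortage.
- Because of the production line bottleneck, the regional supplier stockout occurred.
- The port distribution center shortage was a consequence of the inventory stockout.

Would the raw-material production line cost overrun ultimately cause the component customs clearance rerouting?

Yes

There is a causal chain: the raw-material production line cost overrun → the production line bottleneck → the warehouse order backlog shortage → the component customs clearance rerouting.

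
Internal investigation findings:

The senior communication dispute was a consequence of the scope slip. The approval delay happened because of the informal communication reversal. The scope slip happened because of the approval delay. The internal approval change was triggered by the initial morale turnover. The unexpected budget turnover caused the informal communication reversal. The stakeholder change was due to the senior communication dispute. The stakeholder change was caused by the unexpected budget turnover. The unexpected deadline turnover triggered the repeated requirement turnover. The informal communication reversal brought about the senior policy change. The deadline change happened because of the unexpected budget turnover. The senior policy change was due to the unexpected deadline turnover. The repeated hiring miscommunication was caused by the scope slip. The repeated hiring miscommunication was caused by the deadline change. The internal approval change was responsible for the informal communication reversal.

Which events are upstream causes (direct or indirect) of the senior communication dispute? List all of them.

Immediate cause of the senior communication dispute: the scope slip.
Further upstream: the initial morale turnover, the internal approval change, the unexpected budget turnover, the informal communication reversal, the approval delay.

the approval delay, the informal communication reversal, the initial morale turnover, the internal approval change, the scope slip, the unexpected budget turnover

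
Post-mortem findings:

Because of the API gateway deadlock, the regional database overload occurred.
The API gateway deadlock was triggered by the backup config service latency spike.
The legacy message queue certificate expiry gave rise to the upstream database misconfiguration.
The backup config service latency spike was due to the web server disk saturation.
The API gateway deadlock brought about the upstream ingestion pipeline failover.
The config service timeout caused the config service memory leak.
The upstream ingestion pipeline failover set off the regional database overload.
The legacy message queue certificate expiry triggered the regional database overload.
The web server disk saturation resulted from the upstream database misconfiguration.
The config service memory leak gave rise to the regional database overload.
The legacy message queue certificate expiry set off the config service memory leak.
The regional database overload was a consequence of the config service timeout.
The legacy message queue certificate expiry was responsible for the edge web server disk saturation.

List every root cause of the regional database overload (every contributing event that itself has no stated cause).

Tracing upstream from the regional database overload: the regional database overload ← the legacy message queue certificate expiry.
A separate upstream branch: the regional database overload ← the config service timeout.
Each of those chain origins has no stated cause.

the config service timeout, the legacy message queue certificate expiry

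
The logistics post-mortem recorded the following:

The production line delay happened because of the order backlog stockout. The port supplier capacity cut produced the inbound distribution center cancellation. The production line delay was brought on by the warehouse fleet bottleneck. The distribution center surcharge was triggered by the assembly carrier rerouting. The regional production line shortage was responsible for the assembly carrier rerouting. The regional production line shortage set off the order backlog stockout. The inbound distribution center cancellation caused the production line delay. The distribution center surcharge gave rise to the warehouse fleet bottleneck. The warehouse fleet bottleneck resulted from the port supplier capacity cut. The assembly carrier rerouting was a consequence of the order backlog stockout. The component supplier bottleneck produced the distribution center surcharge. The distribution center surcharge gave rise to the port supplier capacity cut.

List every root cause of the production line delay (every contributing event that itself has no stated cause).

the component supplier bottleneck, the regional production line shortage

Tracing upstream from the production line delay: the production line delay ← the order backlog stockout ← the regional production line shortage.
A separate upstream branch: the production line delay ← the warehouse fleet bottleneck ← the distribution center surcharge ← the component supplier bottleneck.
Each of those chain origins has no stated cause.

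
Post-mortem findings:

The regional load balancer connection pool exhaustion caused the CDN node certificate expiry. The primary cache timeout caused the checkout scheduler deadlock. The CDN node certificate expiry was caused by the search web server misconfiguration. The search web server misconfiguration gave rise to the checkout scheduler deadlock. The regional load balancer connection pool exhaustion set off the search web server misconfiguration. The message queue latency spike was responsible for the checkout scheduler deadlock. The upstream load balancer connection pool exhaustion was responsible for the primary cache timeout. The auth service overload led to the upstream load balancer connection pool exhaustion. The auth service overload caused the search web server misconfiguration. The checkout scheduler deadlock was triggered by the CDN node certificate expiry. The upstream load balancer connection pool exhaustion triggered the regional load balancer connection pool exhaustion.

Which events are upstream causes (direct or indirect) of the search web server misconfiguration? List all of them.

the auth service overload, the regional load balancer connection pool exhaustion, the upstream load balancer connection pool exhaustion

Immediate causes of the search web server misconfiguration: the auth service overload, the regional load balancer connection pool exhaustion.
Further upstream: the upstream load balancer connection pool exhaustion.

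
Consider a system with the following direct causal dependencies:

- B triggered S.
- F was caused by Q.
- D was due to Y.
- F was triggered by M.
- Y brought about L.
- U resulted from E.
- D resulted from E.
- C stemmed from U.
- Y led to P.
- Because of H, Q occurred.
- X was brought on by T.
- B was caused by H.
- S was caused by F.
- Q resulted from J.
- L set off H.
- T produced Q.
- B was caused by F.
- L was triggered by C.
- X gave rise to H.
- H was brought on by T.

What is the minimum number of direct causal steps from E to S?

6

Shortest chain: E → U → C → L → H → B → S.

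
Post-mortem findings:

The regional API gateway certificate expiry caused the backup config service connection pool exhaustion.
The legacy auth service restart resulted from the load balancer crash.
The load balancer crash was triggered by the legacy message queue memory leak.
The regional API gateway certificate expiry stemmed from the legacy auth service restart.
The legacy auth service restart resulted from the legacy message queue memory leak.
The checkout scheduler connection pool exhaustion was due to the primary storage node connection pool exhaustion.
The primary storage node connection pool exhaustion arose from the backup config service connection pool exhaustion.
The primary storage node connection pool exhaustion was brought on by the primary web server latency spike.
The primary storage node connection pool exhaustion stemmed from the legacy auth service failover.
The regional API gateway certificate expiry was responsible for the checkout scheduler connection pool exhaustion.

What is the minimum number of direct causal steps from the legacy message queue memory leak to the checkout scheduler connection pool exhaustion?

3

Shortest chain: the legacy message queue memory leak → the legacy auth service restart → the regional API gateway certificate expiry → the checkout scheduler connection pool exhaustion.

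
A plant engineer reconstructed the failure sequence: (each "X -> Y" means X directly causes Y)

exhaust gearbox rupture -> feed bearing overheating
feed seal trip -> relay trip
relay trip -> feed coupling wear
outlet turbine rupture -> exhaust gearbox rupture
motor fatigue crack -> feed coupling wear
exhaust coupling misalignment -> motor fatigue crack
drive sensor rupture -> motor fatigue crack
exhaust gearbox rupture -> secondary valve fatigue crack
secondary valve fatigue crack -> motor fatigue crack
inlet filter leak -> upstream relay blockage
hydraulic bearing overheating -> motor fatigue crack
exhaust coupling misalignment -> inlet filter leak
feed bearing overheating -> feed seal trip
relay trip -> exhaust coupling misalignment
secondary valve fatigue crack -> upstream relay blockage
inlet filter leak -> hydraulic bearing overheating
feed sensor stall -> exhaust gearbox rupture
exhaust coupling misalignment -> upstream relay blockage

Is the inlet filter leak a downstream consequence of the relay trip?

Yes

There is a causal chain: the relay trip → the exhaust coupling misalignment → the inlet filter leak.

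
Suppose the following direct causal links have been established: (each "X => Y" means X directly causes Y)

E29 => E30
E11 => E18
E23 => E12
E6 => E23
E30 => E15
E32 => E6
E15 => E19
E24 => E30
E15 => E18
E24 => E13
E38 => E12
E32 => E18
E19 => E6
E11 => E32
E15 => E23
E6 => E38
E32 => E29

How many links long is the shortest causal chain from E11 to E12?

Shortest chain: E11 → E32 → E6 → E38 → E12.

4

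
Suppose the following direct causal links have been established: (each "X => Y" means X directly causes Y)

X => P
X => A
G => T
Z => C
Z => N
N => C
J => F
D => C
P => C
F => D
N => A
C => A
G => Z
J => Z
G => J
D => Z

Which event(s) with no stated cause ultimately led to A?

G, X

Tracing upstream from A: A ← X.
A separate upstream branch: A ← N ← Z ← G.
Each of those chain origins has no stated cause.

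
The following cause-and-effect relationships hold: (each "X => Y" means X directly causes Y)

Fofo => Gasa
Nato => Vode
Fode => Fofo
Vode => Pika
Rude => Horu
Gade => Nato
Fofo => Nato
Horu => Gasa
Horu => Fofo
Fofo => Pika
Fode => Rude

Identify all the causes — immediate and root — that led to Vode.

Immediate cause of Vode: Nato.
Further upstream: Fode, Rude, Horu, Fofo, Gade.

Fode, Fofo, Gade, Horu, Nato, Rude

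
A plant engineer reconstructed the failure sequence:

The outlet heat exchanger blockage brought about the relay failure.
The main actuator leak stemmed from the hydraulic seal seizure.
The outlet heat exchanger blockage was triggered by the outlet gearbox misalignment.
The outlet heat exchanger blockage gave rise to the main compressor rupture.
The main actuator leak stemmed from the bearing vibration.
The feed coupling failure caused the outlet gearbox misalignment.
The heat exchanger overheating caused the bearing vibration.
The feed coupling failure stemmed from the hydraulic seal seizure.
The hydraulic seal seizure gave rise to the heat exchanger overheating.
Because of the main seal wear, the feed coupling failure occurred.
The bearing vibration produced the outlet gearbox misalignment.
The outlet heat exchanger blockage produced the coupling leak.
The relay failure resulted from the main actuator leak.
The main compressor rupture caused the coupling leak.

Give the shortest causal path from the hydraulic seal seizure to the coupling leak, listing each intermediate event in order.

the hydraulic seal seizure → the feed coupling failure
the feed coupling failure → the outlet gearbox misalignment
the outlet gearbox misalignment → the outlet heat exchanger blockage
the outlet heat exchanger blockage → the coupling leak
Length: 4 steps.

the hydraulic seal seizure → the feed coupling failure → the outlet gearbox misalignment → the outlet heat exchanger blockage → the coupling leak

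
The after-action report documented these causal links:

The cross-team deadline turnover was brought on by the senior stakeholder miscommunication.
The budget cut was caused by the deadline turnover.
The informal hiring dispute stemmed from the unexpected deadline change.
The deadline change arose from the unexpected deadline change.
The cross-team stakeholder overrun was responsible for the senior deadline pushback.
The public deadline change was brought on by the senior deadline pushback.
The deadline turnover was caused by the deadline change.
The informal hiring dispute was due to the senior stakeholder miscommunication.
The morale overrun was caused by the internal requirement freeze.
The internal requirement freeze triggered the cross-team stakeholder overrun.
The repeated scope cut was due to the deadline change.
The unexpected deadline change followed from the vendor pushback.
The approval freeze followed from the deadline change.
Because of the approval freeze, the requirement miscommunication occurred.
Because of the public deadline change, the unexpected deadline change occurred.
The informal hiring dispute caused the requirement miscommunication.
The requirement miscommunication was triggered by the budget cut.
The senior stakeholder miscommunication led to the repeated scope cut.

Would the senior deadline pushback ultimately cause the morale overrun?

No

The senior deadline pushback leads to the public deadline change, the unexpected deadline change, the deadline change, the deadline turnover, the informal hiring dispute, the budget cut, the approval freeze, the requirement miscommunication, the repeated scope cut; the morale overrun is not among them.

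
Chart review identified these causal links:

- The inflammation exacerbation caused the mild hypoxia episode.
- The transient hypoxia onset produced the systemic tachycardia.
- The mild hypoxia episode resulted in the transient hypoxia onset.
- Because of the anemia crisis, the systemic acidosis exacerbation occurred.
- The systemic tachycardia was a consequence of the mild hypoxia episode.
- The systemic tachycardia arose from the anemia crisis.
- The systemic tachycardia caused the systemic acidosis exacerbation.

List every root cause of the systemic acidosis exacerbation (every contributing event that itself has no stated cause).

Tracing upstream from the systemic acidosis exacerbation: the systemic acidosis exacerbation ← the systemic tachycardia ← the mild hypoxia episode ← the inflammation exacerbation.
A separate upstream branch: the systemic acidosis exacerbation ← the anemia crisis.
Each of those chain origins has no stated cause.

the anemia crisis, the inflammation exacerbation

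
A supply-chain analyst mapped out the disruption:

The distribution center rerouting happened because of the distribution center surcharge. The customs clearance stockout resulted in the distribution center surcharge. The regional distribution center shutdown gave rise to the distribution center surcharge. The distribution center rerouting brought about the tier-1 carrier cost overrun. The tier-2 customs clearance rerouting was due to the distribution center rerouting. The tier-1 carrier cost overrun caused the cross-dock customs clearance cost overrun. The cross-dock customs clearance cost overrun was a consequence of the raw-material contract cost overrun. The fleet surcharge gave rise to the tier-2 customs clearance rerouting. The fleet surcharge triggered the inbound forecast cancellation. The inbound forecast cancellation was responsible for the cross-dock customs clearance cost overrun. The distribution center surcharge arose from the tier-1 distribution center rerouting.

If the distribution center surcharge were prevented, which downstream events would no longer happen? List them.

Downstream of the distribution center surcharge: the distribution center rerouting, the tier-1 carrier cost overrun, the tier-2 customs clearance rerouting, the cross-dock customs clearance cost overrun.
Of those, still caused via another path: the tier-2 customs clearance rerouting, the cross-dock customs clearance cost overrun.
The remainder have no surviving cause.

the distribution center rerouting, the tier-1 carrier cost overrun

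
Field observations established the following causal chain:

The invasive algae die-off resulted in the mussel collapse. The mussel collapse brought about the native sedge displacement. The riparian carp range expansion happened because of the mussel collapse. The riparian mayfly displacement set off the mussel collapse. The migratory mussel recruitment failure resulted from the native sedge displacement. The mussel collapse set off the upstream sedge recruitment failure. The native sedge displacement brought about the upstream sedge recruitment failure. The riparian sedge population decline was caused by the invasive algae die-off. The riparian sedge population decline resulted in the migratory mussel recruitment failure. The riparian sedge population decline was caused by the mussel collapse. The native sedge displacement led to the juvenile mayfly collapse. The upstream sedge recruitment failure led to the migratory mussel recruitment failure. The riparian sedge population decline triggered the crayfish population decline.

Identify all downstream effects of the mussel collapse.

Direct effects: the riparian carp range expansion, the native sedge displacement, the upstream sedge recruitment failure, the riparian sedge population decline.
2 steps out: the crayfish population decline, the juvenile mayfly collapse, the migratory mussel recruitment failure.
Not reachable from it: the invasive algae die-off, the riparian mayfly displacement.

the crayfish population decline, the juvenile mayfly collapse, the migratory mussel recruitment failure, the native sedge displacement, the riparian carp range expansion, the riparian sedge population decline, the upstream sedge recruitment failure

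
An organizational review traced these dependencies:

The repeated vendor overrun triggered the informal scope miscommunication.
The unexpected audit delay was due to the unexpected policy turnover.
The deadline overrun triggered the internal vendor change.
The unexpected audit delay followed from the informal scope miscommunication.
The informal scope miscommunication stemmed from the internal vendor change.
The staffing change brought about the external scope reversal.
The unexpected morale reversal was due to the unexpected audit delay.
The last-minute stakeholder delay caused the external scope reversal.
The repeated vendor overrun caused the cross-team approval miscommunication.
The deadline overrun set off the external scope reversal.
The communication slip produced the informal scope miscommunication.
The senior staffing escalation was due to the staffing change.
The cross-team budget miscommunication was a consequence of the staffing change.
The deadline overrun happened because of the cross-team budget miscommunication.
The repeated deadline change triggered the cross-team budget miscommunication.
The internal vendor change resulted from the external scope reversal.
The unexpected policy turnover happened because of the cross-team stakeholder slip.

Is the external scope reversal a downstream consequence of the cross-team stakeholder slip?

No

The cross-team stakeholder slip leads to the unexpected policy turnover, the unexpected audit delay, the unexpected morale reversal; the external scope reversal is not among them.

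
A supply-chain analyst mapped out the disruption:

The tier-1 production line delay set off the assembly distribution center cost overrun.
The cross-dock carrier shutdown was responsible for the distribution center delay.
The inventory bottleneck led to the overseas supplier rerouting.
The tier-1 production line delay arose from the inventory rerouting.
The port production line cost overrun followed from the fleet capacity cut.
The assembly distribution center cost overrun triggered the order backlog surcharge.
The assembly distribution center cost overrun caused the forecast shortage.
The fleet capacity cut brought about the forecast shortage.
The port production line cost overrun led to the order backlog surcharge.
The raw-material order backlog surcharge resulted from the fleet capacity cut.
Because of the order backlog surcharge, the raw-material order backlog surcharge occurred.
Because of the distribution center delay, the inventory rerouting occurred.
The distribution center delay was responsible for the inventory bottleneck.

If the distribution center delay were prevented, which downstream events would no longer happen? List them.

Downstream of the distribution center delay: the inventory rerouting, the tier-1 production line delay, the inventory bottleneck, the assembly distribution center cost overrun, the overseas supplier rerouting, the forecast shortage, the order backlog surcharge, the raw-material order backlog surcharge.
Of those, still caused via another path: the forecast shortage, the order backlog surcharge, the raw-material order backlog surcharge.
The remainder have no surviving cause.

the assembly distribution center cost overrun, the inventory bottleneck, the inventory rerouting, the overseas supplier rerouting, the tier-1 production line delay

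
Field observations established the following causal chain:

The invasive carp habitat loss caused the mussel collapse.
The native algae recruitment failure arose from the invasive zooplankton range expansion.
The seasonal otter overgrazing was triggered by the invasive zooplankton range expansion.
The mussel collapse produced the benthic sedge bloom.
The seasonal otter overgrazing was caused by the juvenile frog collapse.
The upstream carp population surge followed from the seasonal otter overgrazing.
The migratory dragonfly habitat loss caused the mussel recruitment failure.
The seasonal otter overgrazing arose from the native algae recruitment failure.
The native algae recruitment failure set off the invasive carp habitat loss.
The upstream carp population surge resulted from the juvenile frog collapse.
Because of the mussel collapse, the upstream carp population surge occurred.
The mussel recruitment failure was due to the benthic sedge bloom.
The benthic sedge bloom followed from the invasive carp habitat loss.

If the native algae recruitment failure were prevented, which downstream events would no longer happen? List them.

Downstream of the native algae recruitment failure: the invasive carp habitat loss, the seasonal otter overgrazing, the mussel collapse, the upstream carp population surge, the benthic sedge bloom, the mussel recruitment failure.
Of those, still caused via another path: the seasonal otter overgrazing, the upstream carp population surge, the mussel recruitment failure.
The remainder have no surviving cause.

the benthic sedge bloom, the invasive carp habitat loss, the mussel collapse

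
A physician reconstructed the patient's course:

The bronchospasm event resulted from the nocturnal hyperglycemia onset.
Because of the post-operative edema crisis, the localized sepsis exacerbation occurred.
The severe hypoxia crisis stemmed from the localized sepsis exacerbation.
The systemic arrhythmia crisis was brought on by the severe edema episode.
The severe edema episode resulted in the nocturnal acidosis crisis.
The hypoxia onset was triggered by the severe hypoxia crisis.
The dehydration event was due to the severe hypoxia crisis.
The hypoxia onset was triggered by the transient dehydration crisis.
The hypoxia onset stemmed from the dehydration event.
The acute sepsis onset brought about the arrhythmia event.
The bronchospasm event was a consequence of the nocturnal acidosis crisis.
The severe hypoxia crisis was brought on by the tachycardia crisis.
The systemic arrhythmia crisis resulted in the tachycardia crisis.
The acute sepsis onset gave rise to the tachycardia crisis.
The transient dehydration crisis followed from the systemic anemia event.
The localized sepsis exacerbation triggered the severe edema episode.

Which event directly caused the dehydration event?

the severe hypoxia crisis

Upstream contributors include the post-operative edema crisis, the localized sepsis exacerbation, the severe edema episode, the acute sepsis onset, the systemic arrhythmia crisis, the tachycardia crisis, but only the severe hypoxia crisis feeds directly into the dehydration event.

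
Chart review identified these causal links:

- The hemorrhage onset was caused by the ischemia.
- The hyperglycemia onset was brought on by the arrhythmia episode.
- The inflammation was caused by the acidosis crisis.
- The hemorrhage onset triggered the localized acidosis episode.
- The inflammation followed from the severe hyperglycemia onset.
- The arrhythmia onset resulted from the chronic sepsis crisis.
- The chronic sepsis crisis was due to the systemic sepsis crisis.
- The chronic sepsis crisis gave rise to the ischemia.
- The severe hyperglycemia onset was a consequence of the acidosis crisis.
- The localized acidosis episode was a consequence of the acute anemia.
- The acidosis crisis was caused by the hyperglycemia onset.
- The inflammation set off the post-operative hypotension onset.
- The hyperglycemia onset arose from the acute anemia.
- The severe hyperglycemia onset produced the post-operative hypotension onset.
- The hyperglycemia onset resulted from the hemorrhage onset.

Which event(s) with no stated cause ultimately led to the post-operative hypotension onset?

Tracing upstream from the post-operative hypotension onset: the post-operative hypotension onset ← the severe hyperglycemia onset ← the acidosis crisis ← the hyperglycemia onset ← the hemorrhage onset ← the ischemia ← the chronic sepsis crisis ← the systemic sepsis crisis.
A separate upstream branch: the post-operative hypotension onset ← the severe hyperglycemia onset ← the acidosis crisis ← the hyperglycemia onset ← the acute anemia.
A separate upstream branch: the post-operative hypotension onset ← the severe hyperglycemia onset ← the acidosis crisis ← the hyperglycemia onset ← the arrhythmia episode.
Each of those chain origins has no stated cause.

the acute anemia, the arrhythmia episode, the systemic sepsis crisis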